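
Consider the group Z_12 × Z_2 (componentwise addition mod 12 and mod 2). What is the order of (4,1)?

6

The order of (4,1) in Z_12 × Z_2 is lcm(ord(4) in Z_12, ord(1) in Z_2).
ord(4) = 3 and ord(1) = 2, so |⟨(4,1)⟩| = lcm(3, 2) = 6.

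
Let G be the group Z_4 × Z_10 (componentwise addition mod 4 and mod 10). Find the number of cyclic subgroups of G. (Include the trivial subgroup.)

A cyclic subgroup of order d is generated by each of its φ(d) elements of order d, so the cyclic subgroups of order d number (#elements of order d)/φ(d).
Cyclic subgroups by order — order 1: 1; order 2: 3; order 4: 2; order 5: 1; order 10: 3; order 20: 2.
Total: 12.

12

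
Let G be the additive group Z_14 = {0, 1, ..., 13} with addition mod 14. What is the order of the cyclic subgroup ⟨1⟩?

14

In Z_14, the order of an element a is n/gcd(a, n).
gcd(1, 14) = 1, so |⟨1⟩| = 14/1 = 14.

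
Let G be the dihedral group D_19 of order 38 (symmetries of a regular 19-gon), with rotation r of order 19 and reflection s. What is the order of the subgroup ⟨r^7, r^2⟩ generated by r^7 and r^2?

|⟨r^7⟩| = 19 and |⟨r^2⟩| = 19, so |H| is a multiple of lcm(19, 19) = 19 and divides |G| = 38.
Closing under the operation: H = {e, r, r^2, r^3, r^4, r^5, r^6, r^7, r^8, r^9, r^10, r^11, r^12, r^13, r^14, r^15, r^16, r^17, r^18}, so |H| = 19.

19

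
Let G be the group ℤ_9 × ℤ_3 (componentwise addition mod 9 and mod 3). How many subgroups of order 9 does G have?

4

|G| = 27 and 9 | 27, so subgroups of order 9 are possible by Lagrange.
The subgroups of order 9 are: {(0,0), (0,1), (0,2), (3,0), (3,1), (3,2), (6,0), (6,1), (6,2)}; {(0,0), (1,0), (2,0), (3,0), (4,0), (5,0), (6,0), (7,0), (8,0)}; {(0,0), (1,1), (2,2), (3,0), (4,1), (5,2), (6,0), (7,1), (8,2)}; {(0,0), (1,2), (2,1), (3,0), (4,2), (5,1), (6,0), (7,2), (8,1)}.
So G has 4 subgroups of order 9.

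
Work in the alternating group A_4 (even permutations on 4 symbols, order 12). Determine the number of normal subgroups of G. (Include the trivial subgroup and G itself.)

3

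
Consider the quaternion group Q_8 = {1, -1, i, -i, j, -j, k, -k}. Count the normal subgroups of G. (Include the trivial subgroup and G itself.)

G has 6 subgroups. Checking conjugation-invariance by order — order 1: 1/1 normal; order 2: 1/1 normal; order 4: 3/3 normal; order 8: 1/1 normal.
Total normal subgroups: 6.

6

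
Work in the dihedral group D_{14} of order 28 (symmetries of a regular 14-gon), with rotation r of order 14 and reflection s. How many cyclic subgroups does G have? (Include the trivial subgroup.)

18

A cyclic subgroup of order d is generated by each of its φ(d) elements of order d, so the cyclic subgroups of order d number (#elements of order d)/φ(d).
Cyclic subgroups by order — order 1: 1; order 2: 15; order 7: 1; order 14: 1.
Total: 18.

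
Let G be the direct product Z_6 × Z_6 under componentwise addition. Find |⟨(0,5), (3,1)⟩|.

|⟨(0,5)⟩| = 6 and |⟨(3,1)⟩| = 6, so |H| is a multiple of lcm(6, 6) = 6 and divides |G| = 36.
Closing under the operation: H = {(0,0), (0,1), (0,2), (0,3), (0,4), (0,5), (3,0), (3,1), (3,2), (3,3), (3,4), (3,5)}, so |H| = 12.

12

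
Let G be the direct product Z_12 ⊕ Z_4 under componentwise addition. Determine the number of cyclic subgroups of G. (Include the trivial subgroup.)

20

Group the elements of G by the cyclic subgroup they generate; each cyclic subgroup of order d accounts for φ(d) elements.
Cyclic subgroups by order — order 1: 1; order 2: 3; order 3: 1; order 4: 6; order 6: 3; order 12: 6.
Total: 20.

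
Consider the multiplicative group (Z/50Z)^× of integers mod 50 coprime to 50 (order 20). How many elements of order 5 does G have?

The elements of order 5 are: 11, 21, 31, 41.
That's 4.

4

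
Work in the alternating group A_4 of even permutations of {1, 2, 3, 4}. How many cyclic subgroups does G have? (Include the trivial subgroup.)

8

Group the elements of G by the cyclic subgroup they generate; each cyclic subgroup of order d accounts for φ(d) elements.
Cyclic subgroups by order — order 1: 1; order 2: 3; order 3: 4.
Total: 8.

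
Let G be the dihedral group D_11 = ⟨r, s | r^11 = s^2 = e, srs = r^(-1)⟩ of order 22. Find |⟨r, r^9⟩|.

|⟨r⟩| = 11 and |⟨r^9⟩| = 11, so |H| is a multiple of lcm(11, 11) = 11 and divides |G| = 22.
Closing under the operation: H = {e, r, r^2, r^3, r^4, r^5, r^6, r^7, r^8, r^9, r^10}, so |H| = 11.

11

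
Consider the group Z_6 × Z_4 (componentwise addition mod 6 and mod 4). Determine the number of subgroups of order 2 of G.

|G| = 24 and 2 | 24, so subgroups of order 2 are possible by Lagrange.
The subgroups of order 2 are: {(0,0), (0,2)}; {(0,0), (3,0)}; {(0,0), (3,2)}.
So G has 3 subgroups of order 2.

3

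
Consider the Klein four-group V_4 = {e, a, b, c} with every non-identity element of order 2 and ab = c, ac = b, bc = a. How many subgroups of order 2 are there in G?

3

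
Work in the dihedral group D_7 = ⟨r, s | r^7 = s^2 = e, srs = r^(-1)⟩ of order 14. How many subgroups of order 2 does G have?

|G| = 14 and 2 | 14, so subgroups of order 2 are possible by Lagrange.
The subgroups of order 2 are: {e, r^2s}; {e, r^3s}; {e, r^4s}; {e, r^5s}; … (7 in all).
So G has 7 subgroups of order 2.

7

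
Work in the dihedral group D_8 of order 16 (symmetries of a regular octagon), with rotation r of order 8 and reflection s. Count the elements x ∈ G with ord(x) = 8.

4

The elements of order 8 are: r, r^3, r^5, r^7.
That's 4.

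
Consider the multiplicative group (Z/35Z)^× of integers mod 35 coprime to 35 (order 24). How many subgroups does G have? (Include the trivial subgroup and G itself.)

16

|G| = 24, so by Lagrange every subgroup order divides 24. Divisors: 1, 2, 3, 4, 6, 8, 12, 24.
Subgroups by order — order 1: 1; order 2: 3; order 3: 1; order 4: 3; order 6: 3; order 8: 1; order 12: 3; order 24: 1.
Total: 1 + 3 + 1 + 3 + 3 + 1 + 3 + 1 = 16.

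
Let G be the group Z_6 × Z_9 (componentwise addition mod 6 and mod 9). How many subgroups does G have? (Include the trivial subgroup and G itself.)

20

|G| = 54, so by Lagrange every subgroup order divides 54. Divisors: 1, 2, 3, 6, 9, 18, 27, 54.
Subgroups by order — order 1: 1; order 2: 1; order 3: 4; order 6: 4; order 9: 4; order 18: 4; order 27: 1; order 54: 1.
Total: 1 + 1 + 4 + 4 + 4 + 4 + 1 + 1 = 20.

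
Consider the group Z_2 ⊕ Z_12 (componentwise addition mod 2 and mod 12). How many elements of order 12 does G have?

An element (a,b) has order lcm(ord(a), ord(b)); count pairs with lcm equal to 12.
Enumerating gives 8 such elements.

8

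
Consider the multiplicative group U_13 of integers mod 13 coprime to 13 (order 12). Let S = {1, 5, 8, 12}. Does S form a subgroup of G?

Yes

|S| = 4 divides |G| = 12, consistent with Lagrange.
S contains the identity, every element's inverse is in S, and S is closed under ·: it is a subgroup.
In fact S = ⟨8⟩.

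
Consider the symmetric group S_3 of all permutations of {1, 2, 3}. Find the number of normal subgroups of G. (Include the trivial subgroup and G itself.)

3

G has 6 subgroups. Checking conjugation-invariance by order — order 1: 1/1 normal; order 2: 0/3 normal; order 3: 1/1 normal; order 6: 1/1 normal.
Total normal subgroups: 3.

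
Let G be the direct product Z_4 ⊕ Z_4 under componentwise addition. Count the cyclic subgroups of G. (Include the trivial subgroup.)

10

Each element a generates a cyclic subgroup ⟨a⟩; distinct elements may generate the same one (a cyclic group of order d has φ(d) generators).
Cyclic subgroups by order — order 1: 1; order 2: 3; order 4: 6.
Total: 10.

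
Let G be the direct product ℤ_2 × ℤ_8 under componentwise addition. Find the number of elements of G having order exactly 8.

8

An element (a,b) has order lcm(ord(a), ord(b)); count pairs with lcm equal to 8.
Enumerating gives 8 such elements.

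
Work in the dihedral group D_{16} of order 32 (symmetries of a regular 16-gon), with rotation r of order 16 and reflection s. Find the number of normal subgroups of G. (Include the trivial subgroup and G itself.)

8

G has 36 subgroups. Checking conjugation-invariance by order — order 1: 1/1 normal; order 2: 1/17 normal; order 4: 1/9 normal; order 8: 1/5 normal; order 16: 3/3 normal; order 32: 1/1 normal.
Total normal subgroups: 8.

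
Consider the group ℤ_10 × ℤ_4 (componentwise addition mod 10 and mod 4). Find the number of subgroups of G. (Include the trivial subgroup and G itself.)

16

|G| = 40, so by Lagrange every subgroup order divides 40. Divisors: 1, 2, 4, 5, 8, 10, 20, 40.
Subgroups by order — order 1: 1; order 2: 3; order 4: 3; order 5: 1; order 8: 1; order 10: 3; order 20: 3; order 40: 1.
Total: 1 + 3 + 3 + 1 + 1 + 3 + 3 + 1 = 16.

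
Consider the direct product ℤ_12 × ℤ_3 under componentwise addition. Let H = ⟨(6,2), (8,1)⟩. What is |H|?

|⟨(6,2)⟩| = 6 and |⟨(8,1)⟩| = 3, so |H| is a multiple of lcm(6, 3) = 6 and divides |G| = 36.
Closing under the operation: H = {(0,0), (0,1), (0,2), (2,0), (2,1), (2,2), (4,0), (4,1), (4,2), (6,0), (6,1), (6,2), (8,0), (8,1), (8,2), (10,0), (10,1), (10,2)}, so |H| = 18.

18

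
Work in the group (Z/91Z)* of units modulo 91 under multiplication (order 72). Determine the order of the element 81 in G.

Compute successive powers of 81 mod 91: 81, 9, 1; 81^3 ≡ 1 (mod 91).
So |⟨81⟩| = 3.

3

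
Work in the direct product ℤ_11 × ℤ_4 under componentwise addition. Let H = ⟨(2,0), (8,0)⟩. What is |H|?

11

|⟨(2,0)⟩| = 11 and |⟨(8,0)⟩| = 11, so |H| is a multiple of lcm(11, 11) = 11 and divides |G| = 44.
Closing under the operation: H = {(0,0), (1,0), (2,0), (3,0), (4,0), (5,0), (6,0), (7,0), (8,0), (9,0), (10,0)}, so |H| = 11.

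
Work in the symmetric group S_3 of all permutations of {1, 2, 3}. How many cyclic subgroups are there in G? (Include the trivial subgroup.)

Group the elements of G by the cyclic subgroup they generate; each cyclic subgroup of order d accounts for φ(d) elements.
Cyclic subgroups by order — order 1: 1; order 2: 3; order 3: 1.
Total: 5.

5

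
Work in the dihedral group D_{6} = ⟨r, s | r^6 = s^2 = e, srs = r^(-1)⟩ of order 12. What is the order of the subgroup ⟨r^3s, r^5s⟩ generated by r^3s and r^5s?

6

|⟨r^3s⟩| = 2 and |⟨r^5s⟩| = 2, so |H| is a multiple of lcm(2, 2) = 2 and divides |G| = 12.
Closing under the operation: H = {e, r^2, r^4, rs, r^3s, r^5s}, so |H| = 6.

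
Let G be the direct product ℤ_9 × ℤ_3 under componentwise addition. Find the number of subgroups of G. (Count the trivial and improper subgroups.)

|G| = 27, so by Lagrange every subgroup order divides 27. Divisors: 1, 3, 9, 27.
Subgroups by order — order 1: 1; order 3: 4; order 9: 4; order 27: 1.
Total: 1 + 4 + 4 + 1 = 10.

10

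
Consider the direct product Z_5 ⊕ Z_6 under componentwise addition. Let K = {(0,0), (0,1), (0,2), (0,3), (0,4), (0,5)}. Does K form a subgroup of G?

Yes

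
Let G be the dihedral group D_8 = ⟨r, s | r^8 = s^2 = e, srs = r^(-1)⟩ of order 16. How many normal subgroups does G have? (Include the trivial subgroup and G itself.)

7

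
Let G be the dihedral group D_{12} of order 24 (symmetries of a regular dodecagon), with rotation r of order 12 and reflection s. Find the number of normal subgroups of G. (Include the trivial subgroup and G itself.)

9

G has 34 subgroups. Checking conjugation-invariance by order — order 1: 1/1 normal; order 2: 1/13 normal; order 3: 1/1 normal; order 4: 1/7 normal; order 6: 1/5 normal; order 8: 0/3 normal; order 12: 3/3 normal; order 24: 1/1 normal.
Total normal subgroups: 9.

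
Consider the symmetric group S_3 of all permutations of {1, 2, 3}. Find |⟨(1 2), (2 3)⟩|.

|⟨(1 2)⟩| = 2 and |⟨(2 3)⟩| = 2, so |H| is a multiple of lcm(2, 2) = 2 and divides |G| = 6.
Closing {(1 2), (2 3)} under the group operation gives all of G, so |H| = 6.

6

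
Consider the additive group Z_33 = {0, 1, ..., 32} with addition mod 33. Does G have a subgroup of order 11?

Yes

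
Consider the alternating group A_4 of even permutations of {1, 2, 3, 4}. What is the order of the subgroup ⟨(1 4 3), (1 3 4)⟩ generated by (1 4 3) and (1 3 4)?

3

|⟨(1 4 3)⟩| = 3 and |⟨(1 3 4)⟩| = 3, so |H| is a multiple of lcm(3, 3) = 3 and divides |G| = 12.
Closing under the operation: H = {e, (1 3 4), (1 4 3)}, so |H| = 3.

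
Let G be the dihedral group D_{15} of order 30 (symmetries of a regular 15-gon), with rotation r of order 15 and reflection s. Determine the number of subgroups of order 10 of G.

3

|G| = 30 and 10 | 30, so subgroups of order 10 are possible by Lagrange.
The subgroups of order 10 are: {e, r^3, r^6, r^9, r^12, rs, r^4s, r^7s, r^10s, r^13s}; {e, r^3, r^6, r^9, r^12, r^2s, r^5s, r^8s, r^11s, r^14s}; {e, r^3, r^6, r^9, r^12, s, r^3s, r^6s, r^9s, r^12s}.
So G has 3 subgroups of order 10.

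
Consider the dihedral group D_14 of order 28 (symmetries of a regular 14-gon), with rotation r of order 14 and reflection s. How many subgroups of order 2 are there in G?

15

|G| = 28 and 2 | 28, so subgroups of order 2 are possible by Lagrange.
The subgroups of order 2 are: {e, r^10s}; {e, r^11s}; {e, r^12s}; {e, r^13s}; … (15 in all).
So G has 15 subgroups of order 2.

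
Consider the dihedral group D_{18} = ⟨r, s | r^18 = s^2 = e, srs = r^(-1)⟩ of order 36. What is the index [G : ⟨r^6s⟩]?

18

|⟨r^6s⟩| = 2 and |G| = 36.
By Lagrange, [G : H] = |G|/|H| = 36/2 = 18.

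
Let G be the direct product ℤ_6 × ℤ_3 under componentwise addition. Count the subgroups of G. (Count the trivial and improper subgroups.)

|G| = 18, so by Lagrange every subgroup order divides 18. Divisors: 1, 2, 3, 6, 9, 18.
Subgroups by order — order 1: 1; order 2: 1; order 3: 4; order 6: 4; order 9: 1; order 18: 1.
Total: 1 + 1 + 4 + 4 + 1 + 1 = 12.

12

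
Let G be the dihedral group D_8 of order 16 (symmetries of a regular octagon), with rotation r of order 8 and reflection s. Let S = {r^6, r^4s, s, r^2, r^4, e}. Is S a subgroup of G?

|S| = 6 does not divide |G| = 16, so by Lagrange S is not a subgroup.

No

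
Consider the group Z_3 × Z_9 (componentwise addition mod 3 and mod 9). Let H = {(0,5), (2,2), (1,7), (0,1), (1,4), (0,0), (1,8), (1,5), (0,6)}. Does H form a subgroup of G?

No

(0,1) ∈ H but its inverse (0,8) ∉ H, so H is not a subgroup.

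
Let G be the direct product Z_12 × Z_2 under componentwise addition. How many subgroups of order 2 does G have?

3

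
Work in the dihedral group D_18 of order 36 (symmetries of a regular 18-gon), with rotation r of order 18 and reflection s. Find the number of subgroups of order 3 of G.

1

|G| = 36 and 3 | 36, so subgroups of order 3 are possible by Lagrange.
The subgroups of order 3 are: {e, r^6, r^12}.
So G has 1 subgroup of order 3.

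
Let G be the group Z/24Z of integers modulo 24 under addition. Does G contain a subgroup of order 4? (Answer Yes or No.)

4 | 24. A subgroup of order 4 is {0, 6, 12, 18}.

Yes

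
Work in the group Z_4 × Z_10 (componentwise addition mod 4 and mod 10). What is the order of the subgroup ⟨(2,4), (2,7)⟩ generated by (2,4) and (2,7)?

20

|⟨(2,4)⟩| = 10 and |⟨(2,7)⟩| = 10, so |H| is a multiple of lcm(10, 10) = 10 and divides |G| = 40.
Closing under the operation: H = {(0,0), (0,1), (0,2), (0,3), (0,4), (0,5), (0,6), (0,7), (0,8), (0,9), (2,0), (2,1), (2,2), (2,3), (2,4), (2,5), (2,6), (2,7), (2,8), (2,9)}, so |H| = 20.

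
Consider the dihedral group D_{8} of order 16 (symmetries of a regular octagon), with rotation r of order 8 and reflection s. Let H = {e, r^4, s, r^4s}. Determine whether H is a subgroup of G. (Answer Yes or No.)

|H| = 4 divides |G| = 16, consistent with Lagrange.
H contains the identity, every element's inverse is in H, and H is closed under ·: it is a subgroup.

Yes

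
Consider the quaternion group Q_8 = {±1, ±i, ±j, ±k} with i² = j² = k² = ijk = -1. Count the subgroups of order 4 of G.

|G| = 8 and 4 | 8, so subgroups of order 4 are possible by Lagrange.
The subgroups of order 4 are: {1, -1, i, -i}; {1, -1, j, -j}; {1, -1, k, -k}.
So G has 3 subgroups of order 4.

3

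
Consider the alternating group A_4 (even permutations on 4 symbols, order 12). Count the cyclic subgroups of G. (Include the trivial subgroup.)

8

A cyclic subgroup of order d is generated by each of its φ(d) elements of order d, so the cyclic subgroups of order d number (#elements of order d)/φ(d).
Cyclic subgroups by order — order 1: 1; order 2: 3; order 3: 4.
Total: 8.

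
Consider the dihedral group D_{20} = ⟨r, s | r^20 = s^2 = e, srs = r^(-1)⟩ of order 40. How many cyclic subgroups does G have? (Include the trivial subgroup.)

26

Each element a generates a cyclic subgroup ⟨a⟩; distinct elements may generate the same one (a cyclic group of order d has φ(d) generators).
Cyclic subgroups by order — order 1: 1; order 2: 21; order 4: 1; order 5: 1; order 10: 1; order 20: 1.
Total: 26.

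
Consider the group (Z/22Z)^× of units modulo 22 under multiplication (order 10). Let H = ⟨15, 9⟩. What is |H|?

5

|⟨15⟩| = 5 and |⟨9⟩| = 5, so |H| is a multiple of lcm(5, 5) = 5 and divides |G| = 10.
Closing under the operation: H = {1, 3, 5, 9, 15}, so |H| = 5.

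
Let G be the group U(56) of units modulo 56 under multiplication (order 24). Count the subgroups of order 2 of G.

7

|G| = 24 and 2 | 24, so subgroups of order 2 are possible by Lagrange.
The subgroups of order 2 are: {1, 13}; {1, 15}; {1, 27}; {1, 29}; … (7 in all).
So G has 7 subgroups of order 2.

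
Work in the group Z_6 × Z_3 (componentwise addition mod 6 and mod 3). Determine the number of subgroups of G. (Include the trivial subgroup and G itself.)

|G| = 18, so by Lagrange every subgroup order divides 18. Divisors: 1, 2, 3, 6, 9, 18.
Subgroups by order — order 1: 1; order 2: 1; order 3: 4; order 6: 4; order 9: 1; order 18: 1.
Total: 1 + 1 + 4 + 4 + 1 + 1 = 12.

12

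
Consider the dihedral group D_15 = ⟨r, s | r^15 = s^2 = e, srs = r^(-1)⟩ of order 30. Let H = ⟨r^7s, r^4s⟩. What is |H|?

|⟨r^7s⟩| = 2 and |⟨r^4s⟩| = 2, so |H| is a multiple of lcm(2, 2) = 2 and divides |G| = 30.
Closing under the operation: H = {e, r^3, r^6, r^9, r^12, rs, r^4s, r^7s, r^10s, r^13s}, so |H| = 10.

10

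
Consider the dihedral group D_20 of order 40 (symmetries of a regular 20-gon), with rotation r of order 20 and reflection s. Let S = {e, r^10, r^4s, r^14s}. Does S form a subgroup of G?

Yes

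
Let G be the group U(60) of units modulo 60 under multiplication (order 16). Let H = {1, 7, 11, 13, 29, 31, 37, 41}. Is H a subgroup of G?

7 ∈ H but its inverse 43 ∉ H, so H is not a subgroup.

No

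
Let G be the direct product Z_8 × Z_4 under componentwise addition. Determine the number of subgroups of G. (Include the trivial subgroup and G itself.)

22

|G| = 32, so by Lagrange every subgroup order divides 32. Divisors: 1, 2, 4, 8, 16, 32.
Subgroups by order — order 1: 1; order 2: 3; order 4: 7; order 8: 7; order 16: 3; order 32: 1.
Total: 1 + 3 + 7 + 7 + 3 + 1 = 22.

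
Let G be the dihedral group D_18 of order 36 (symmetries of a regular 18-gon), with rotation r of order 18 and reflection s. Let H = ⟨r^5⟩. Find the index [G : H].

2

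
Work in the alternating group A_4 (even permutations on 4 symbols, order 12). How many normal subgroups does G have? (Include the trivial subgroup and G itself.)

3

G has 10 subgroups. Checking conjugation-invariance by order — order 1: 1/1 normal; order 2: 0/3 normal; order 3: 0/4 normal; order 4: 1/1 normal; order 12: 1/1 normal.
Total normal subgroups: 3.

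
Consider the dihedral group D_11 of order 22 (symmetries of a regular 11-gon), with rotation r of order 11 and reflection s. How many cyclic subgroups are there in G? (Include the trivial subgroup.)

13

A cyclic subgroup of order d is generated by each of its φ(d) elements of order d, so the cyclic subgroups of order d number (#elements of order d)/φ(d).
Cyclic subgroups by order — order 1: 1; order 2: 11; order 11: 1.
Total: 13.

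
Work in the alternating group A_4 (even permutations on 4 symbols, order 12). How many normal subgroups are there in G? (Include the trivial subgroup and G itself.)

G has 10 subgroups. Checking conjugation-invariance by order — order 1: 1/1 normal; order 2: 0/3 normal; order 3: 0/4 normal; order 4: 1/1 normal; order 12: 1/1 normal.
Total normal subgroups: 3.

3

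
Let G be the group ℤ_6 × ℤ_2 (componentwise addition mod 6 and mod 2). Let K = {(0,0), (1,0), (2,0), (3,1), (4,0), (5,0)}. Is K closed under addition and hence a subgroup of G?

No

Closure fails: (4,0) + (5,0) = (3,0) ∉ K. So K is not a subgroup.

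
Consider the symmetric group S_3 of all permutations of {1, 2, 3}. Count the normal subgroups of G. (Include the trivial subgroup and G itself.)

3

G has 6 subgroups. Checking conjugation-invariance by order — order 1: 1/1 normal; order 2: 0/3 normal; order 3: 1/1 normal; order 6: 1/1 normal.
Total normal subgroups: 3.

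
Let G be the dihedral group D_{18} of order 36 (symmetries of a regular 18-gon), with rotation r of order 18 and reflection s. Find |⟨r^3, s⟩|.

12

|⟨r^3⟩| = 6 and |⟨s⟩| = 2, so |H| is a multiple of lcm(6, 2) = 6 and divides |G| = 36.
Closing under the operation: H = {e, r^3, r^6, r^9, r^12, r^15, s, r^3s, r^6s, r^9s, r^12s, r^15s}, so |H| = 12.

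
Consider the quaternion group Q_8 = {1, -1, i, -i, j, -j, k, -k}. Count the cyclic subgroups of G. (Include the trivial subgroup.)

Each element a generates a cyclic subgroup ⟨a⟩; distinct elements may generate the same one (a cyclic group of order d has φ(d) generators).
Cyclic subgroups by order — order 1: 1; order 2: 1; order 4: 3.
Total: 5.

5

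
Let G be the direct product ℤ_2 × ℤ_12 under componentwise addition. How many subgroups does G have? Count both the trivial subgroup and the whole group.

|G| = 24, so by Lagrange every subgroup order divides 24. Divisors: 1, 2, 3, 4, 6, 8, 12, 24.
Subgroups by order — order 1: 1; order 2: 3; order 3: 1; order 4: 3; order 6: 3; order 8: 1; order 12: 3; order 24: 1.
Total: 1 + 3 + 1 + 3 + 3 + 1 + 3 + 1 = 16.

16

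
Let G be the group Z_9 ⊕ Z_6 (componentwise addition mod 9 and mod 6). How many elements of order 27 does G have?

An element (a,b) has order lcm(ord(a), ord(b)); count pairs with lcm equal to 27.
Enumerating gives 0 such elements.

0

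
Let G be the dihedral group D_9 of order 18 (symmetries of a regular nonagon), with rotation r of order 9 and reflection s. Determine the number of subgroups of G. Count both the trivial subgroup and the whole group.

16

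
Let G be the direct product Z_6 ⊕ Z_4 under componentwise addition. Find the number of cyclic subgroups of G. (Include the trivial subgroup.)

A cyclic subgroup of order d is generated by each of its φ(d) elements of order d, so the cyclic subgroups of order d number (#elements of order d)/φ(d).
Cyclic subgroups by order — order 1: 1; order 2: 3; order 3: 1; order 4: 2; order 6: 3; order 12: 2.
Total: 12.

12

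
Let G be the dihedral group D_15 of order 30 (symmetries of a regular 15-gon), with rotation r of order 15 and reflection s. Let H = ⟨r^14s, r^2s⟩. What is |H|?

10

|⟨r^14s⟩| = 2 and |⟨r^2s⟩| = 2, so |H| is a multiple of lcm(2, 2) = 2 and divides |G| = 30.
Closing under the operation: H = {e, r^3, r^6, r^9, r^12, r^2s, r^5s, r^8s, r^11s, r^14s}, so |H| = 10.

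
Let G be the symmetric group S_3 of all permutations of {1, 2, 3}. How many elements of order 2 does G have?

3

The elements of order 2 are: (2 3), (1 2), (1 3).
That's 3.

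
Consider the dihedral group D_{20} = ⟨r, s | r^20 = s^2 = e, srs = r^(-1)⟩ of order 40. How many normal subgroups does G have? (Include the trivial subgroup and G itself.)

9

G has 48 subgroups. Checking conjugation-invariance by order — order 1: 1/1 normal; order 2: 1/21 normal; order 4: 1/11 normal; order 5: 1/1 normal; order 8: 0/5 normal; order 10: 1/5 normal; order 20: 3/3 normal; order 40: 1/1 normal.
Total normal subgroups: 9.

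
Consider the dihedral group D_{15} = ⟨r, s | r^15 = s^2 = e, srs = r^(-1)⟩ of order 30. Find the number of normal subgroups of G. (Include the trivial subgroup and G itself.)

5

G has 28 subgroups. Checking conjugation-invariance by order — order 1: 1/1 normal; order 2: 0/15 normal; order 3: 1/1 normal; order 5: 1/1 normal; order 6: 0/5 normal; order 10: 0/3 normal; order 15: 1/1 normal; order 30: 1/1 normal.
Total normal subgroups: 5.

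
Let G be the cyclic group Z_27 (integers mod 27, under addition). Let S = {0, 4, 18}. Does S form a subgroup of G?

No

18 ∈ S but its inverse 9 ∉ S, so S is not a subgroup.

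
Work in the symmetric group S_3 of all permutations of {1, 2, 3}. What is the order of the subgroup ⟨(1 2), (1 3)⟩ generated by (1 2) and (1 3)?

6

|⟨(1 2)⟩| = 2 and |⟨(1 3)⟩| = 2, so |H| is a multiple of lcm(2, 2) = 2 and divides |G| = 6.
Closing {(1 2), (1 3)} under the group operation gives all of G, so |H| = 6.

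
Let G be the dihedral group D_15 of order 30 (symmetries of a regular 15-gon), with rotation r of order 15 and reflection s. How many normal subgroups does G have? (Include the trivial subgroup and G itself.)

G has 28 subgroups. Checking conjugation-invariance by order — order 1: 1/1 normal; order 2: 0/15 normal; order 3: 1/1 normal; order 5: 1/1 normal; order 6: 0/5 normal; order 10: 0/3 normal; order 15: 1/1 normal; order 30: 1/1 normal.
Total normal subgroups: 5.

5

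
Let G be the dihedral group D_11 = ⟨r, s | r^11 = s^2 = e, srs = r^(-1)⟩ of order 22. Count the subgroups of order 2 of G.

|G| = 22 and 2 | 22, so subgroups of order 2 are possible by Lagrange.
The subgroups of order 2 are: {e, r^10s}; {e, r^2s}; {e, r^3s}; {e, r^4s}; … (11 in all).
So G has 11 subgroups of order 2.

11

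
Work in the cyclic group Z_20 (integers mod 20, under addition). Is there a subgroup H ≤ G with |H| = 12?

No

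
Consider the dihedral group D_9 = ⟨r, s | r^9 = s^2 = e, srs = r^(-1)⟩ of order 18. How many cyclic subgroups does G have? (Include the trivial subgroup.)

12

Each element a generates a cyclic subgroup ⟨a⟩; distinct elements may generate the same one (a cyclic group of order d has φ(d) generators).
Cyclic subgroups by order — order 1: 1; order 2: 9; order 3: 1; order 9: 1.
Total: 12.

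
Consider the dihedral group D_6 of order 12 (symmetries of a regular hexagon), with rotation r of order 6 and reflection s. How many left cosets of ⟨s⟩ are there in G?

6

|⟨s⟩| = 2 and |G| = 12.
By Lagrange, [G : H] = |G|/|H| = 12/2 = 6.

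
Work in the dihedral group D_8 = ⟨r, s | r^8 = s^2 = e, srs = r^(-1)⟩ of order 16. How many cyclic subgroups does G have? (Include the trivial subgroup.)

12

A cyclic subgroup of order d is generated by each of its φ(d) elements of order d, so the cyclic subgroups of order d number (#elements of order d)/φ(d).
Cyclic subgroups by order — order 1: 1; order 2: 9; order 4: 1; order 8: 1.
Total: 12.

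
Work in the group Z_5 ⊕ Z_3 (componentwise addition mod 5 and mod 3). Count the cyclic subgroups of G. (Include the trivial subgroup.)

4

Each element a generates a cyclic subgroup ⟨a⟩; distinct elements may generate the same one (a cyclic group of order d has φ(d) generators).
Cyclic subgroups by order — order 1: 1; order 3: 1; order 5: 1; order 15: 1.
Total: 4.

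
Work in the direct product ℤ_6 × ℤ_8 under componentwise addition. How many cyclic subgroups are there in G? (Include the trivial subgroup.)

16

A cyclic subgroup of order d is generated by each of its φ(d) elements of order d, so the cyclic subgroups of order d number (#elements of order d)/φ(d).
Cyclic subgroups by order — order 1: 1; order 2: 3; order 3: 1; order 4: 2; order 6: 3; order 8: 2; order 12: 2; order 24: 2.
Total: 16.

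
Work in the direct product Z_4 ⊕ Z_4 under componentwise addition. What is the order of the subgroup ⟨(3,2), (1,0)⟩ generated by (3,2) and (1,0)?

8

|⟨(3,2)⟩| = 4 and |⟨(1,0)⟩| = 4, so |H| is a multiple of lcm(4, 4) = 4 and divides |G| = 16.
Closing under the operation: H = {(0,0), (0,2), (1,0), (1,2), (2,0), (2,2), (3,0), (3,2)}, so |H| = 8.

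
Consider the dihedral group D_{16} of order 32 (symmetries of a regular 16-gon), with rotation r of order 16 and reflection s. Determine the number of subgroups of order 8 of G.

5

|G| = 32 and 8 | 32, so subgroups of order 8 are possible by Lagrange.
The subgroups of order 8 are: {e, r^2, r^4, r^6, r^8, r^10, r^12, r^14}; {e, r^4, r^8, r^12, r^2s, r^6s, r^10s, r^14s}; {e, r^4, r^8, r^12, r^3s, r^7s, r^11s, r^15s}; {e, r^4, r^8, r^12, s, r^4s, r^8s, r^12s}; … (5 in all).
So G has 5 subgroups of order 8.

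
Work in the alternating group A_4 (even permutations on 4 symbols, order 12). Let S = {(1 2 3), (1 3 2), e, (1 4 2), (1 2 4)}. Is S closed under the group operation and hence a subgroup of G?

No

|S| = 5 does not divide |G| = 12, so by Lagrange S is not a subgroup.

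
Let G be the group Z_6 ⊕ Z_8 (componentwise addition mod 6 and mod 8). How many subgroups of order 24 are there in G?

|G| = 48 and 24 | 48, so subgroups of order 24 are possible by Lagrange.
The subgroups of order 24 are: {(0,0), (0,1), (0,2), (0,3), (0,4), (0,5), (0,6), (0,7), (2,0), (2,1), (2,2), (2,3), (2,4), (2,5), (2,6), (2,7), (4,0), (4,1), (4,2), (4,3), (4,4), (4,5), (4,6), (4,7)}; {(0,0), (0,2), (0,4), (0,6), (1,0), (1,2), (1,4), (1,6), (2,0), (2,2), (2,4), (2,6), (3,0), (3,2), (3,4), (3,6), (4,0), (4,2), (4,4), (4,6), (5,0), (5,2), (5,4), (5,6)}; {(0,0), (0,2), (0,4), (0,6), (1,1), (1,3), (1,5), (1,7), (2,0), (2,2), (2,4), (2,6), (3,1), (3,3), (3,5), (3,7), (4,0), (4,2), (4,4), (4,6), (5,1), (5,3), (5,5), (5,7)}.
So G has 3 subgroups of order 24.

3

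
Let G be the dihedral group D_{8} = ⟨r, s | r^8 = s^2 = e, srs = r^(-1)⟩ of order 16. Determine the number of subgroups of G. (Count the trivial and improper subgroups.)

19

|G| = 16, so by Lagrange every subgroup order divides 16. Divisors: 1, 2, 4, 8, 16.
Subgroups by order — order 1: 1; order 2: 9; order 4: 5; order 8: 3; order 16: 1.
Total: 1 + 9 + 5 + 3 + 1 = 19.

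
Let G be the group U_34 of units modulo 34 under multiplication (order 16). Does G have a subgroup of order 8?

8 | 16. A subgroup of order 8 is {1, 9, 13, 15, 19, 21, 25, 33}.

Yes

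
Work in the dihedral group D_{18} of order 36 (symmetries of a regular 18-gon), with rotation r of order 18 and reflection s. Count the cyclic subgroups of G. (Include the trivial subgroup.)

24

Each element a generates a cyclic subgroup ⟨a⟩; distinct elements may generate the same one (a cyclic group of order d has φ(d) generators).
Cyclic subgroups by order — order 1: 1; order 2: 19; order 3: 1; order 6: 1; order 9: 1; order 18: 1.
Total: 24.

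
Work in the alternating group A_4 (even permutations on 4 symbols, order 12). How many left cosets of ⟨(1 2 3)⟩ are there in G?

4

|⟨(1 2 3)⟩| = 3 and |G| = 12.
By Lagrange, [G : H] = |G|/|H| = 12/3 = 4.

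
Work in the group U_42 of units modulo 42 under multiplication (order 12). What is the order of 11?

Compute successive powers of 11 mod 42: 11, 37, 29, 25, 23, 1; 11^6 ≡ 1 (mod 42).
So |⟨11⟩| = 6.

6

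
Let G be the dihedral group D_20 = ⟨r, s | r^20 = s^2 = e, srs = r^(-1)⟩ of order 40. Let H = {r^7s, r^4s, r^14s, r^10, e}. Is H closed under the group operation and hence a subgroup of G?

Closure fails: r^10 · r^7s = r^17s ∉ H. So H is not a subgroup.

No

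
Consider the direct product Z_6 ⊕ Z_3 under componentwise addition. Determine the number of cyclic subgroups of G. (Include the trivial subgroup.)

Group the elements of G by the cyclic subgroup they generate; each cyclic subgroup of order d accounts for φ(d) elements.
Cyclic subgroups by order — order 1: 1; order 2: 1; order 3: 4; order 6: 4.
Total: 10.

10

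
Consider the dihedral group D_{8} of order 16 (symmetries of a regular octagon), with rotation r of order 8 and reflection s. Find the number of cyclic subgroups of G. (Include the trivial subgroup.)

Each element a generates a cyclic subgroup ⟨a⟩; distinct elements may generate the same one (a cyclic group of order d has φ(d) generators).
Cyclic subgroups by order — order 1: 1; order 2: 9; order 4: 1; order 8: 1.
Total: 12.

12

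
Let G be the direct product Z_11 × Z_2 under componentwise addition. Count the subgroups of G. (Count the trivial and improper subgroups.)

|G| = 22, so by Lagrange every subgroup order divides 22. Divisors: 1, 2, 11, 22.
Subgroups by order — order 1: 1; order 2: 1; order 11: 1; order 22: 1.
Total: 1 + 1 + 1 + 1 = 4.

4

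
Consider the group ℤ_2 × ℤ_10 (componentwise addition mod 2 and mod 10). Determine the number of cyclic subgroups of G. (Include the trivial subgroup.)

8

Each element a generates a cyclic subgroup ⟨a⟩; distinct elements may generate the same one (a cyclic group of order d has φ(d) generators).
Cyclic subgroups by order — order 1: 1; order 2: 3; order 5: 1; order 10: 3.
Total: 8.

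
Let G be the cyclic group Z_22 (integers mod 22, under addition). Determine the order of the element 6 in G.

In Z_22, the order of an element a is n/gcd(a, n).
gcd(6, 22) = 2, so |⟨6⟩| = 22/2 = 11.

11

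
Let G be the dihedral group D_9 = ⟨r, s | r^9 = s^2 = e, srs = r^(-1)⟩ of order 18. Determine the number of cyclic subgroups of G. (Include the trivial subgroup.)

Group the elements of G by the cyclic subgroup they generate; each cyclic subgroup of order d accounts for φ(d) elements.
Cyclic subgroups by order — order 1: 1; order 2: 9; order 3: 1; order 9: 1.
Total: 12.

12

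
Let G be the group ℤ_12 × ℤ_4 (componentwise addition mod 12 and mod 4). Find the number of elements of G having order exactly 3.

2

An element (a,b) has order lcm(ord(a), ord(b)); count pairs with lcm equal to 3.
Enumerating gives 2 such elements.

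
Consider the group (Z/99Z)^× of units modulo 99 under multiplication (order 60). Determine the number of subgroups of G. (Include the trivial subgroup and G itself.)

|G| = 60, so by Lagrange every subgroup order divides 60. Divisors: 1, 2, 3, 4, 5, 6, 10, 12, 15, 20, 30, 60.
Subgroups by order — order 1: 1; order 2: 3; order 3: 1; order 4: 1; order 5: 1; order 6: 3; order 10: 3; order 12: 1; order 15: 1; order 20: 1; order 30: 3; order 60: 1.
Total: 1 + 3 + 1 + 1 + 1 + 3 + 3 + 1 + 1 + 1 + 3 + 1 = 20.

20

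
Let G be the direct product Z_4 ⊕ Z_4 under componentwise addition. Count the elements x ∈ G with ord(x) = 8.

0

An element (a,b) has order lcm(ord(a), ord(b)); count pairs with lcm equal to 8.
Enumerating gives 0 such elements.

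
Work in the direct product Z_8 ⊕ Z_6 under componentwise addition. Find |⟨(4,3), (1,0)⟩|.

16

|⟨(4,3)⟩| = 2 and |⟨(1,0)⟩| = 8, so |H| is a multiple of lcm(2, 8) = 8 and divides |G| = 48.
Closing under the operation: H = {(0,0), (0,3), (1,0), (1,3), (2,0), (2,3), (3,0), (3,3), (4,0), (4,3), (5,0), (5,3), (6,0), (6,3), (7,0), (7,3)}, so |H| = 16.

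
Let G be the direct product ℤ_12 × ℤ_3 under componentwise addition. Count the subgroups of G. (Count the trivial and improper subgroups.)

18

|G| = 36, so by Lagrange every subgroup order divides 36. Divisors: 1, 2, 3, 4, 6, 9, 12, 18, 36.
Subgroups by order — order 1: 1; order 2: 1; order 3: 4; order 4: 1; order 6: 4; order 9: 1; order 12: 4; order 18: 1; order 36: 1.
Total: 1 + 1 + 4 + 1 + 4 + 1 + 4 + 1 + 1 = 18.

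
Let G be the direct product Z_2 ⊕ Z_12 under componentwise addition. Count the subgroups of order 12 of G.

3

|G| = 24 and 12 | 24, so subgroups of order 12 are possible by Lagrange.
The subgroups of order 12 are: {(0,0), (0,1), (0,2), (0,3), (0,4), (0,5), (0,6), (0,7), (0,8), (0,9), (0,10), (0,11)}; {(0,0), (0,2), (0,4), (0,6), (0,8), (0,10), (1,0), (1,2), (1,4), (1,6), (1,8), (1,10)}; {(0,0), (0,2), (0,4), (0,6), (0,8), (0,10), (1,1), (1,3), (1,5), (1,7), (1,9), (1,11)}.
So G has 3 subgroups of order 12.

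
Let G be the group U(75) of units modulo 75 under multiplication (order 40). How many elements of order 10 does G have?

Enumerating element orders in G gives 12 elements of order 10.

12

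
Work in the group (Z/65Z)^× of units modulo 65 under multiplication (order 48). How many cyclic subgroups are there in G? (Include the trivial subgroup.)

A cyclic subgroup of order d is generated by each of its φ(d) elements of order d, so the cyclic subgroups of order d number (#elements of order d)/φ(d).
Cyclic subgroups by order — order 1: 1; order 2: 3; order 3: 1; order 4: 6; order 6: 3; order 12: 6.
Total: 20.

20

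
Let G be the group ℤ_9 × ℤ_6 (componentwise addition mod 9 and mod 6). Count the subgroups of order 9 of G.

4

|G| = 54 and 9 | 54, so subgroups of order 9 are possible by Lagrange.
The subgroups of order 9 are: {(0,0), (0,2), (0,4), (3,0), (3,2), (3,4), (6,0), (6,2), (6,4)}; {(0,0), (1,0), (2,0), (3,0), (4,0), (5,0), (6,0), (7,0), (8,0)}; {(0,0), (1,2), (2,4), (3,0), (4,2), (5,4), (6,0), (7,2), (8,4)}; {(0,0), (1,4), (2,2), (3,0), (4,4), (5,2), (6,0), (7,4), (8,2)}.
So G has 4 subgroups of order 9.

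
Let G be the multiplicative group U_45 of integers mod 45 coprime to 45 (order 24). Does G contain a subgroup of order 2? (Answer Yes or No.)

2 | 24. A subgroup of order 2 is {1, 19}.

Yes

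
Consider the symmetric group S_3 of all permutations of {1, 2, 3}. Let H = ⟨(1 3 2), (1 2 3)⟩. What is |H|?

3

|⟨(1 3 2)⟩| = 3 and |⟨(1 2 3)⟩| = 3, so |H| is a multiple of lcm(3, 3) = 3 and divides |G| = 6.
Closing under the operation: H = {e, (1 2 3), (1 3 2)}, so |H| = 3.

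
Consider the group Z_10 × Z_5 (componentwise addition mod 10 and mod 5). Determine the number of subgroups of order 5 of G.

6

|G| = 50 and 5 | 50, so subgroups of order 5 are possible by Lagrange.
The subgroups of order 5 are: {(0,0), (0,1), (0,2), (0,3), (0,4)}; {(0,0), (2,0), (4,0), (6,0), (8,0)}; {(0,0), (2,1), (4,2), (6,3), (8,4)}; {(0,0), (2,2), (4,4), (6,1), (8,3)}; … (6 in all).
So G has 6 subgroups of order 5.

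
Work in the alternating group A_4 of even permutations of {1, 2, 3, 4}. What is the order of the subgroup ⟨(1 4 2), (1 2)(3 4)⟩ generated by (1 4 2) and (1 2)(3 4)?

12

|⟨(1 4 2)⟩| = 3 and |⟨(1 2)(3 4)⟩| = 2, so |H| is a multiple of lcm(3, 2) = 6 and divides |G| = 12.
Closing {(1 4 2), (1 2)(3 4)} under the group operation gives all of G, so |H| = 12.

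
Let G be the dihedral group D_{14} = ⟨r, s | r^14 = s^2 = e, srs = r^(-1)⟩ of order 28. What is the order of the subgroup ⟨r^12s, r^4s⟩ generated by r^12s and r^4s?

|⟨r^12s⟩| = 2 and |⟨r^4s⟩| = 2, so |H| is a multiple of lcm(2, 2) = 2 and divides |G| = 28.
Closing under the operation: H = {e, r^2, r^4, r^6, r^8, r^10, r^12, s, r^2s, r^4s, r^6s, r^8s, r^10s, r^12s}, so |H| = 14.

14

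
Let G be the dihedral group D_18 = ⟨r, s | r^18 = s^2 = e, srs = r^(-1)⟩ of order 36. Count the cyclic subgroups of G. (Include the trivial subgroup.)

24

Group the elements of G by the cyclic subgroup they generate; each cyclic subgroup of order d accounts for φ(d) elements.
Cyclic subgroups by order — order 1: 1; order 2: 19; order 3: 1; order 6: 1; order 9: 1; order 18: 1.
Total: 24.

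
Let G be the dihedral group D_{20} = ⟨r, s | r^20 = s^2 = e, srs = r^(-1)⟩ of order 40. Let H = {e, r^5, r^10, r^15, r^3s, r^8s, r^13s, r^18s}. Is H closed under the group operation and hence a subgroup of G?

Yes

|H| = 8 divides |G| = 40, consistent with Lagrange.
H contains the identity, every element's inverse is in H, and H is closed under ·: it is a subgroup.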